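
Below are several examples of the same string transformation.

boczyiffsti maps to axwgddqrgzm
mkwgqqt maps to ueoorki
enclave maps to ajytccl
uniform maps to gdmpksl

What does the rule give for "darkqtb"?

In each case the input is transformed by: shift every letter 2 places backward in the alphabet (wrapping around), then move the first 2 characters to the end (rotate left by 2).
On "darkqtb": the first step gives "bypiorz", and the second then gives "piorzby".

piorzby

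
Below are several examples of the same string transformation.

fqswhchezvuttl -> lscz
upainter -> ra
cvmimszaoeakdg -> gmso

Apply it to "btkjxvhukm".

mkv

Looking at the pairs, the operation is to move the last 3 characters to the front (rotate right by 3), then keep one character in every 3, starting at position 3 (positions 3rd, 6th, 9th, ...).
Starting from "btkjxvhukm": after the first operation, "ukmbtkjxvh"; after the second, "mkv".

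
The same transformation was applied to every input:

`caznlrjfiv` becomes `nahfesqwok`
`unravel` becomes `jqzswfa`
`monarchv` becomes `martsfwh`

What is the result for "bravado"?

itgwfaf

The transformation: shift every letter 5 places forward in the alphabet (wrapping around), then move the last 2 characters to the front (rotate right by 2).
Applying both steps to "bravado": "gwfafit", then "itgwfaf".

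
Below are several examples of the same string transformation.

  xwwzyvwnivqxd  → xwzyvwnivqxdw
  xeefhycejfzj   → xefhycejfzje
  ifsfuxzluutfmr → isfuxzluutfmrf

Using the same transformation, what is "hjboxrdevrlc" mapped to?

Rule — move the first character to the end, then swap the first and last characters.
Applying that to "hjboxrdevrlc" gives "hboxrdevrlcj".

hboxrdevrlcj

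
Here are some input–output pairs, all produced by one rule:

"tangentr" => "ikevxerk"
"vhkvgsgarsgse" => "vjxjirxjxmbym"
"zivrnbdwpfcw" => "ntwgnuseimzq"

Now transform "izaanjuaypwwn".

Rule — reverse the string, then shift every letter 9 places backward in the alphabet (wrapping around).
Starting from "izaanjuaypwwn": after the first operation, "nwwpyaujnaazi"; after the second, "enngprlaerrqz".

enngprlaerrqz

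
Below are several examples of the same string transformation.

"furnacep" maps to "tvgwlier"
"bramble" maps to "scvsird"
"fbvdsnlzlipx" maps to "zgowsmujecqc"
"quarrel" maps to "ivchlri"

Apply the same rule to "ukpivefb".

vwslbgzm

Each output is the input with this applied: shift every letter 9 places backward in the alphabet (wrapping around), then move the last 3 characters to the front (rotate right by 3).
On "ukpivefb": the first step gives "lbgzmvws", and the second then gives "vwslbgzm".
(Check on "fbvdsnlzlipx": → "wsmujecqczgo" → "zgowsmujecqc" ✓)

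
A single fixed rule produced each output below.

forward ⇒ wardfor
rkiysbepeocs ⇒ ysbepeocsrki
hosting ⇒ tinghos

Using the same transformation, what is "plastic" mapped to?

sticpla

Each output is the input with this applied: move the first 3 characters to the end (rotate left by 3).
Doing the same to "plastic": "sticpla".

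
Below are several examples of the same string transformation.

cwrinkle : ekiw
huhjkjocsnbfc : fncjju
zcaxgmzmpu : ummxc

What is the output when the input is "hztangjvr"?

Each output is the input with this applied: keep every other character starting from the second (positions 2nd, 4th, 6th, ...), then reverse the string.
Applying both steps to "hztangjvr": "zagv", then "vgaz".

vgaz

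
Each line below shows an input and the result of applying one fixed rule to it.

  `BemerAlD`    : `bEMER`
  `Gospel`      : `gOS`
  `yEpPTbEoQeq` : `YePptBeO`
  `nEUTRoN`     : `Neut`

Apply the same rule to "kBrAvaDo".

KbRaV

The transformation: delete the last 3 characters, then flip the case of every letter.
Applying both steps to "kBrAvaDo": "kBrAv", then "KbRaV".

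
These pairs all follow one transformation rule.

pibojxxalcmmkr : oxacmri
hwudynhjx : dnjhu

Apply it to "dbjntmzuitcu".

nmutub

The pattern: move the first 3 characters to the end (rotate left by 3), then keep every other character starting from the first (positions 1st, 3rd, 5th, ...).
For "dbjntmzuitcu", step one produces "ntmzuitcudbj"; step two turns that into "nmutub".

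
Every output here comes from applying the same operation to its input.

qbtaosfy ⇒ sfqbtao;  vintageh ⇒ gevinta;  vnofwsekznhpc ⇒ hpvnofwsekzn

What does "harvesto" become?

stharve

What's happening: delete the last character, then move the last 2 characters to the front (rotate right by 2).
Starting from "harvesto": after the first operation, "harvest"; after the second, "stharve".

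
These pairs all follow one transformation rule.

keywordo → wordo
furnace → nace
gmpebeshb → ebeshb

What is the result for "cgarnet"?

Rule — delete the first 3 characters.
On "cgarnet" that produces "rnet".

rnet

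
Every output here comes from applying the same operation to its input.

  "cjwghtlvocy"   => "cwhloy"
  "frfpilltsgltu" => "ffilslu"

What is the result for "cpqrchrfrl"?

cqcrr

Each output is the input with this applied: keep every other character starting from the first (positions 1st, 3rd, 5th, ...).
On "cpqrchrfrl" that produces "cqcrr".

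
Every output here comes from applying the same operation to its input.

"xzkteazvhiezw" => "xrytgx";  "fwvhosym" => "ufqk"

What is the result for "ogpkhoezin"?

eimxl

The transformation: shift every letter 2 places backward in the alphabet (wrapping around), then keep every other character starting from the second (positions 2nd, 4th, 6th, ...).
"ogpkhoezin" → "menifmcxgl" → "eimxl".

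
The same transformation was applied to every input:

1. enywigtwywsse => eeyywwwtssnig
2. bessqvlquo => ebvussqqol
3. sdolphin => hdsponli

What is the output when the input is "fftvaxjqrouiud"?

In each case the input is transformed by: sort the characters into reverse alphabetical order, then move the last 2 characters to the front (rotate right by 2).
"fftvaxjqrouiud" → "daxvuutrqojiff".

daxvuutrqojiff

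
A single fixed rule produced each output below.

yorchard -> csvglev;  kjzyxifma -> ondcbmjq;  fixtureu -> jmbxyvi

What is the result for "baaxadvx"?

What's happening: delete the last character, then shift every letter 4 places forward in the alphabet (wrapping around).
On "baaxadvx": the first step gives "baaxadv", and the second then gives "feebehz".

feebehz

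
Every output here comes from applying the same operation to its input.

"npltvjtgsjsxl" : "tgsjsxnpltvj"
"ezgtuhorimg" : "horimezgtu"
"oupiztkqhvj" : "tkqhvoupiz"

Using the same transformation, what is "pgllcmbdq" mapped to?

In each case the input is transformed by: delete the last character, then swap the front and back halves of the string.
For "pgllcmbdq", step one produces "pgllcmbd"; step two turns that into "cmbdpgll".
(Check on "npltvjtgsjsxl": → "npltvjtgsjsx" → "tgsjsxnpltvj" ✓)

cmbdpgll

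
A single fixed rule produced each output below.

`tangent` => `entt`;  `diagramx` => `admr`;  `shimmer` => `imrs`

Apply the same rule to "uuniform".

Rule — keep every other character starting from the first (positions 1st, 3rd, 5th, ...), then sort the characters into alphabetical order.
"uuniform" → "unfr" → "fnru".

fnru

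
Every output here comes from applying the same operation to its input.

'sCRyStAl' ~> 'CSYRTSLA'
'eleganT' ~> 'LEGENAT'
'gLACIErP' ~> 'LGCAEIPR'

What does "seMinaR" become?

ESIMANR

Looking at the pairs, the operation is to swap each adjacent pair of characters (1↔2, 3↔4, ...), then convert every letter to uppercase.
Working it through for "seMinaR": intermediate "esiManR", final "ESIMANR".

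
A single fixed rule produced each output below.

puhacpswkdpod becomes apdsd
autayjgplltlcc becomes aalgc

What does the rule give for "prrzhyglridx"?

The rule is to keep one character in every 3, starting at position 1 (positions 1st, 4th, 7th, ...), then swap each adjacent pair of characters (1↔2, 3↔4, ...).
"prrzhyglridx" → "pzgi" → "zpig".

zpig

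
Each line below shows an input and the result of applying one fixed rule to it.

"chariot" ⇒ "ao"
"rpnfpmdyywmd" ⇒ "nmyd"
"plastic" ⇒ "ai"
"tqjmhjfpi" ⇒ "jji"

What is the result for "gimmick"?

mc

The pattern: keep one character in every 3, starting at position 3 (positions 3rd, 6th, 9th, ...).
"gimmick" → "mc".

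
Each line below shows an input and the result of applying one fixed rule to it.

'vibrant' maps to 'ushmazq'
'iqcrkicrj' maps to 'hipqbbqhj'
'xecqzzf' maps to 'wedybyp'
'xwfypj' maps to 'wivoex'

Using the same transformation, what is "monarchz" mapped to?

lyngmbzq

Rule — take characters alternately from the front and the back (1st, last, 2nd, 2nd-last, ...), then shift every letter 1 place backward in the alphabet (wrapping around).
Doing the same to "monarchz": "lyngmbzq".
(Check on "vibrant": → "vtinbar" → "ushmazq" ✓)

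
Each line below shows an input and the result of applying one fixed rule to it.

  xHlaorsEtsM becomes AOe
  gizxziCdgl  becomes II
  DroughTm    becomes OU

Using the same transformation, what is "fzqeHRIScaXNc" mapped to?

EiA

In each case the input is transformed by: flip the case of every letter, then keep only the vowels.
So "fzqeHRIScaXNc" becomes "EiA".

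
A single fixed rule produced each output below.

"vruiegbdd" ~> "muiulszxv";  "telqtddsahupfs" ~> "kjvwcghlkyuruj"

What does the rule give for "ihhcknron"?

zeyfyiteb

The rule is to shift every letter 9 places backward in the alphabet (wrapping around), then take characters alternately from the front and the back (1st, last, 2nd, 2nd-last, ...).
So "ihhcknron" becomes "zeyfyiteb".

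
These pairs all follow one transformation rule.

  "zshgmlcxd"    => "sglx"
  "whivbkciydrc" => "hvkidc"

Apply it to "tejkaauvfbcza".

ekavbz

The transformation: keep every other character starting from the second (positions 2nd, 4th, 6th, ...).
"tejkaauvfbcza" → "ekavbz".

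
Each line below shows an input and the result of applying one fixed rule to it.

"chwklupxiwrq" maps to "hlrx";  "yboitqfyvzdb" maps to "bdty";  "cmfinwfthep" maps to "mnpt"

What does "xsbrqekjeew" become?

jqsw

Each output is the input with this applied: keep one character in every 3, starting at position 2 (positions 2nd, 5th, 8th, ...), then sort the characters into alphabetical order.
On "xsbrqekjeew": the first step gives "sqjw", and the second then gives "jqsw".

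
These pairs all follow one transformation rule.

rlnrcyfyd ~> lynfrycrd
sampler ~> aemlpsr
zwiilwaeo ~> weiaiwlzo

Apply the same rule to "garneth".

Each output is the input with this applied: take characters alternately from the front and the back (1st, last, 2nd, 2nd-last, ...), then move the first 2 characters to the end (rotate left by 2).
Doing the same to "garneth": "atrengh".

atrengh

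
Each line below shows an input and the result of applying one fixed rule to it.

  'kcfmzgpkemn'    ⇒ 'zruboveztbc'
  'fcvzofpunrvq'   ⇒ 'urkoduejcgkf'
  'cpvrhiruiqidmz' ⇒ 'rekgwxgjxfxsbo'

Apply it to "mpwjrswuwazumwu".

The rule is to shift every letter 11 places backward in the alphabet (wrapping around).
"mpwjrswuwazumwu" → "belyghljlpojblj".

belyghljlpojblj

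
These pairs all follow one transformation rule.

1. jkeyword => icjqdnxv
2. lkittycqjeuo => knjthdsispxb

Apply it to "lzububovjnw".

Each output is the input with this applied: take characters alternately from the front and the back (1st, last, 2nd, 2nd-last, ...), then shift every letter 1 place backward in the alphabet (wrapping around).
On "lzububovjnw": the first step gives "lwznujbvuob", and the second then gives "kvymtiautna".

kvymtiautna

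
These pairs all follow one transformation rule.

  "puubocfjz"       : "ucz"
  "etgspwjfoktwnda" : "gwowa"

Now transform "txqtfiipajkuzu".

The transformation: keep one character in every 3, starting at position 3 (positions 3rd, 6th, 9th, ...).
Doing the same to "txqtfiipajkuzu": "qiau".

qiau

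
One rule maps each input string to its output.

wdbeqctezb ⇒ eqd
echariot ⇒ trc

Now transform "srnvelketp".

eer

The rule is to keep one character in every 3, starting at position 2 (positions 2nd, 5th, 8th, ...), then reverse the string.
"srnvelketp" → "ree" → "eer".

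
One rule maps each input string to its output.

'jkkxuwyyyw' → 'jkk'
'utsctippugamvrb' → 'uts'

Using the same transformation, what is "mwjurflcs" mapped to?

mwj

The pattern: keep only the first 3 characters.
For "mwjurflcs" the result is "mwj".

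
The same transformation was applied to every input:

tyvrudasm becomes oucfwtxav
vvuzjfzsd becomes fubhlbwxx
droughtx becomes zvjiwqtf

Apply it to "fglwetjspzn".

Looking at the pairs, the operation is to reverse the string, then shift every letter 2 places forward in the alphabet (wrapping around).
On "fglwetjspzn": the first step gives "nzpsjtewlgf", and the second then gives "pbrulvgynih".

pbrulvgynih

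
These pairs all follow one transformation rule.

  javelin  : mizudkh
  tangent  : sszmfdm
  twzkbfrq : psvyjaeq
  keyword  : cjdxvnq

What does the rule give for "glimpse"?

The transformation: move the last character to the front, then shift every letter 1 place backward in the alphabet (wrapping around).
For "glimpse", step one produces "eglimps"; step two turns that into "dfkhlor".
(Check on "keyword": → "dkeywor" → "cjdxvnq" ✓)

dfkhlor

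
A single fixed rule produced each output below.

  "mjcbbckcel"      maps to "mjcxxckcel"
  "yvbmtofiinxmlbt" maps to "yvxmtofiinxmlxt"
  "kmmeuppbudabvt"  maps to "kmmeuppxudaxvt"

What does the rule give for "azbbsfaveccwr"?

What's happening: replace every "b" with "x".
So "azbbsfaveccwr" becomes "azxxsfaveccwr".

azxxsfaveccwr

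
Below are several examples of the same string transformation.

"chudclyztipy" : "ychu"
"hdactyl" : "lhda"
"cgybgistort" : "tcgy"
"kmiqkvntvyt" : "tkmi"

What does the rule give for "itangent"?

tita

The rule is to move the first 3 characters to the end (rotate left by 3), then keep only the last 4 characters.
Starting from "itangent": after the first operation, "ngentita"; after the second, "tita".
(Check on "hdactyl": → "ctylhda" → "lhda" ✓)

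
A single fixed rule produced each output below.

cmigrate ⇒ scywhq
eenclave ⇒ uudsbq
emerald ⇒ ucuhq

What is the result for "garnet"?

Rule — delete the last 2 characters, then shift every letter 10 places backward in the alphabet (wrapping around).
On "garnet": the first step gives "garn", and the second then gives "wqhd".

wqhd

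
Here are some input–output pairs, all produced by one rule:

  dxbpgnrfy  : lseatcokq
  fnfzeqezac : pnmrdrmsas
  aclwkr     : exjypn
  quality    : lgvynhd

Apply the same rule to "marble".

ryoenz

Looking at the pairs, the operation is to reverse the string, then shift every letter 13 places forward in the alphabet (wrapping around) — i.e. ROT13.
On "marble" that produces "ryoenz".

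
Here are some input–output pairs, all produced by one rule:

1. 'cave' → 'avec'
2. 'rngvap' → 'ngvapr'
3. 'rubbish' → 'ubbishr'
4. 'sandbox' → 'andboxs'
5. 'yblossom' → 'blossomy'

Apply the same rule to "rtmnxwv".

In each case the input is transformed by: move the first character to the end.
"rtmnxwv" → "tmnxwvr".

tmnxwvr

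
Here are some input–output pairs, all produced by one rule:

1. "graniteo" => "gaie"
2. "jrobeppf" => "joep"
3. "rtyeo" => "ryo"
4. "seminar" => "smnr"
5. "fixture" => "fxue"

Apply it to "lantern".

lnen

The rule is to keep every other character starting from the first (positions 1st, 3rd, 5th, ...).
"lantern" → "lnen".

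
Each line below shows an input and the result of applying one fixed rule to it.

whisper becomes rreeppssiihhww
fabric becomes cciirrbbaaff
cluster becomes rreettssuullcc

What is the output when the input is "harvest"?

ttsseevvrraahh

Each output is the input with this applied: reverse the string, then double every character.
For "harvest", step one produces "tsevrah"; step two turns that into "ttsseevvrraahh".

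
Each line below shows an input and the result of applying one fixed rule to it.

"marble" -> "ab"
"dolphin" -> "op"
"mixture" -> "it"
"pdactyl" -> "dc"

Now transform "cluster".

ls

The pattern: keep every other character starting from the second (positions 2nd, 4th, 6th, ...), then delete the last character.
Working it through for "cluster": intermediate "lse", final "ls".
(Check on "mixture": → "itr" → "it" ✓)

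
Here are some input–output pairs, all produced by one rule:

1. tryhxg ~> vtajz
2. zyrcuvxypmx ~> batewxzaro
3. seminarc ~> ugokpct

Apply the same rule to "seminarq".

ugokpct

The rule is to shift every letter 2 places forward in the alphabet (wrapping around), then delete the last character.
Doing the same to "seminarq": "ugokpct".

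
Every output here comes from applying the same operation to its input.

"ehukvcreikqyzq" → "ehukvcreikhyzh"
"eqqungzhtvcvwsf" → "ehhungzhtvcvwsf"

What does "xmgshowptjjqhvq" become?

The rule is to replace every "q" with "h".
Doing the same to "xmgshowptjjqhvq": "xmgshowptjjhhvh".

xmgshowptjjhhvh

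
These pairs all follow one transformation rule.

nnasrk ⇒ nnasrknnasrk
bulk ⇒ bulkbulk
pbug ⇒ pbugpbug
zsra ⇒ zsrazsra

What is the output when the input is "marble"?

Rule — write the whole string twice.
On "marble" that produces "marblemarble".

marblemarble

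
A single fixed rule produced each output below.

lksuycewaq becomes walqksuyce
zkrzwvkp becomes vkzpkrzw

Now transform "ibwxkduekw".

The rule is to swap the first and last characters, then move the last 3 characters to the front (rotate right by 3).
For "ibwxkduekw", step one produces "wbwxkdueki"; step two turns that into "ekiwbwxkdu".
(Check on "zkrzwvkp": → "pkrzwvkz" → "vkzpkrzw" ✓)

ekiwbwxkdu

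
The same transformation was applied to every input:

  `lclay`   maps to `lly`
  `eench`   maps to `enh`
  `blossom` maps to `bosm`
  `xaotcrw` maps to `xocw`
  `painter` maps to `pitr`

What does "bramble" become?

Each output is the input with this applied: keep every other character starting from the first (positions 1st, 3rd, 5th, ...).
So "bramble" becomes "babe".

babe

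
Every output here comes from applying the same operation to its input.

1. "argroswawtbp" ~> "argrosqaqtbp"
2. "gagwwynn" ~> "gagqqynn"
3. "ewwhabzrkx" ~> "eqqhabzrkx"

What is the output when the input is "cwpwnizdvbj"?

cqpqnizdvbj

Rule — replace every "w" with "q".
Doing the same to "cwpwnizdvbj": "cqpqnizdvbj".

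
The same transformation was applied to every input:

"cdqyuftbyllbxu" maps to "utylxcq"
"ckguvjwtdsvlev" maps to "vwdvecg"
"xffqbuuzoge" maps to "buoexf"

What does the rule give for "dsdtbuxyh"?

bxhdd

The transformation: keep every other character starting from the first (positions 1st, 3rd, 5th, ...), then move the first 2 characters to the end (rotate left by 2).
Doing the same to "dsdtbuxyh": "bxhdd".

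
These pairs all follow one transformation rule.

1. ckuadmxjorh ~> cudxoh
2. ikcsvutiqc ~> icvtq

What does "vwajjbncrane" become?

The pattern: keep every other character starting from the first (positions 1st, 3rd, 5th, ...).
For "vwajjbncrane" the result is "vajnrn".

vajnrn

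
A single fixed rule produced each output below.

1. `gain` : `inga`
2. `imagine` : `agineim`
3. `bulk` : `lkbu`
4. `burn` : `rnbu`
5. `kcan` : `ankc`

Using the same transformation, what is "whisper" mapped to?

Looking at the pairs, the operation is to move the first 2 characters to the end (rotate left by 2).
On "whisper" that produces "isperwh".

isperwh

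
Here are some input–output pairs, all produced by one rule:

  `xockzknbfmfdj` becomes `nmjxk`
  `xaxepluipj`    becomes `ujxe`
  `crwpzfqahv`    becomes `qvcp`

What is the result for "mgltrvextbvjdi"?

What's happening: keep one character in every 3, starting at position 1 (positions 1st, 4th, 7th, ...), then move the first 2 characters to the end (rotate left by 2).
Doing the same to "mgltrvextbvjdi": "ebdmt".

ebdmt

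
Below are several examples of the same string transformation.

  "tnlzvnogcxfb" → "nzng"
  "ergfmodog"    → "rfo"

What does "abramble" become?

In each case the input is transformed by: delete the last 3 characters, then keep every other character starting from the second (positions 2nd, 4th, 6th, ...).
For "abramble", step one produces "abram"; step two turns that into "ba".
(Check on "tnlzvnogcxfb": → "tnlzvnogc" → "nzng" ✓)

ba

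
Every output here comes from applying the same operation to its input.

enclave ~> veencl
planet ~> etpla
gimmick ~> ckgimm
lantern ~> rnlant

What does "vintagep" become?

In each case the input is transformed by: move the last 2 characters to the front (rotate right by 2), then delete the last character.
Applying both steps to "vintagep": "epvintag", then "epvinta".

epvinta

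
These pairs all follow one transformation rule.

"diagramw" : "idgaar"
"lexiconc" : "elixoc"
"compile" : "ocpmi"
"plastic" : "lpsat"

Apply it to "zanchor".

azcnh

The rule is to delete the last 2 characters, then swap each adjacent pair of characters (1↔2, 3↔4, ...).
For "zanchor", step one produces "zanch"; step two turns that into "azcnh".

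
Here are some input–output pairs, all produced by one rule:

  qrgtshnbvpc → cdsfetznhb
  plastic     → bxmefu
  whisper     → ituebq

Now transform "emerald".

Each output is the input with this applied: delete the last character, then shift every letter 12 places forward in the alphabet (wrapping around).
For "emerald", step one produces "emeral"; step two turns that into "qyqdmx".

qyqdmx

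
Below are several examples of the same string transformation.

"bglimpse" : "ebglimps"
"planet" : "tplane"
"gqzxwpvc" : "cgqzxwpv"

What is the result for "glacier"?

Rule — move the last character to the front.
Applying that to "glacier" gives "rglacie".

rglacie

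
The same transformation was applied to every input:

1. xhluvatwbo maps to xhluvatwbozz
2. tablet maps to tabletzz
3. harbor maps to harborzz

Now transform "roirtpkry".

Looking at the pairs, the operation is to append "zz".
"roirtpkry" → "roirtpkryzz".

roirtpkryzz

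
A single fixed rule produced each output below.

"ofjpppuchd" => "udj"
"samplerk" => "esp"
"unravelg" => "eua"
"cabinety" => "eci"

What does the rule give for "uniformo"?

In each case the input is transformed by: swap the front and back halves of the string, then keep one character in every 3, starting at position 2 (positions 2nd, 5th, 8th, ...).
Working it through for "uniformo": intermediate "ormounif", final "ruf".

ruf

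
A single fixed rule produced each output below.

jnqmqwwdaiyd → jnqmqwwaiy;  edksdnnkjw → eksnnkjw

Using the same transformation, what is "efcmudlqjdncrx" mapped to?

Each output is the input with this applied: remove every "d".
Applying that to "efcmudlqjdncrx" gives "efcmulqjncrx".

efcmulqjncrx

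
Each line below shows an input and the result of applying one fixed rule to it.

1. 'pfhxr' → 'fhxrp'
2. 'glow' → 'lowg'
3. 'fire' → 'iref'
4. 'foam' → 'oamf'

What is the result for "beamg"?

eamgb

Each output is the input with this applied: move the first character to the end.
On "beamg" that produces "eamgb".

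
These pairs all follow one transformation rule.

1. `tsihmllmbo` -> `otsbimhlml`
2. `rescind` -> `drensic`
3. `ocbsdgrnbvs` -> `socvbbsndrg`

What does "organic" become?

Each output is the input with this applied: swap the first and last characters, then take characters alternately from the front and the back (1st, last, 2nd, 2nd-last, ...).
On "organic": the first step gives "crganio", and the second then gives "corigna".

corigna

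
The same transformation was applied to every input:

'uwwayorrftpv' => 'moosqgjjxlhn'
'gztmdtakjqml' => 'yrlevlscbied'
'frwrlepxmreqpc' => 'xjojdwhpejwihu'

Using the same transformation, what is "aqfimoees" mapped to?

sixaegwwk

Rule — shift every letter 8 places backward in the alphabet (wrapping around).
For "aqfimoees" the result is "sixaegwwk".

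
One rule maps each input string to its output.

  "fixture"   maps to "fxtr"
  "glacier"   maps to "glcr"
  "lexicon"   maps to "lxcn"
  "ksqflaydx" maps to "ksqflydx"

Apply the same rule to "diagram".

What's happening: remove every vowel.
So "diagram" becomes "dgrm".

dgrm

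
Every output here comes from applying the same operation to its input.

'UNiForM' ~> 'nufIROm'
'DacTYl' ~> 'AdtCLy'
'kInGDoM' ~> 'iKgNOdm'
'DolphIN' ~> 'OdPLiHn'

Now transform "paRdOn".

APDrNo

The rule is to swap each adjacent pair of characters (1↔2, 3↔4, ...), then flip the case of every letter.
For "paRdOn", step one produces "apdRnO"; step two turns that into "APDrNo".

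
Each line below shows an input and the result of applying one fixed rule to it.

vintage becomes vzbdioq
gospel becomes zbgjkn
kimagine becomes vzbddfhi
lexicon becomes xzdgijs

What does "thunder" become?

In each case the input is transformed by: sort the characters into alphabetical order, then shift every letter 5 places backward in the alphabet (wrapping around).
On "thunder": the first step gives "dehnrtu", and the second then gives "yzcimop".

yzcimop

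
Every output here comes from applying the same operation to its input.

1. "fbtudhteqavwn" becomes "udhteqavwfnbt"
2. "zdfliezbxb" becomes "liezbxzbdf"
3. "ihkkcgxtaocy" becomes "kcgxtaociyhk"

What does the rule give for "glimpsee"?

mpsegeli

The transformation: swap the first and last characters, then move the first 3 characters to the end (rotate left by 3).
Applying both steps to "glimpsee": "elimpseg", then "mpsegeli".
(Check on "zdfliezbxb": → "bdfliezbxz" → "liezbxzbdf" ✓)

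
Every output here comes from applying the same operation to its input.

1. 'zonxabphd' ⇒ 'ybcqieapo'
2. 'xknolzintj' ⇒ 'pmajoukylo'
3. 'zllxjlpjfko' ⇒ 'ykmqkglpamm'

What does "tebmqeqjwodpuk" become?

Looking at the pairs, the operation is to shift every letter 1 place forward in the alphabet (wrapping around), then move the first 3 characters to the end (rotate left by 3).
"tebmqeqjwodpuk" → "ufcnrfrkxpeqvl" → "nrfrkxpeqvlufc".

nrfrkxpeqvlufc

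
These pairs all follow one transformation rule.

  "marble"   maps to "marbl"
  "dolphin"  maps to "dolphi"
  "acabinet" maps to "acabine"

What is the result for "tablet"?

table

Each output is the input with this applied: delete the last character.
On "tablet" that produces "table".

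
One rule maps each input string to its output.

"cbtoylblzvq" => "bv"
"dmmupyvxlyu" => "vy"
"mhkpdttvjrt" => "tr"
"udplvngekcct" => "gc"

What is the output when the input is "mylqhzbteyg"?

by

Looking at the pairs, the operation is to keep one character in every 3, starting at position 1 (positions 1st, 4th, 7th, ...), then delete the first 2 characters.
Applying that to "mylqhzbteyg" gives "by".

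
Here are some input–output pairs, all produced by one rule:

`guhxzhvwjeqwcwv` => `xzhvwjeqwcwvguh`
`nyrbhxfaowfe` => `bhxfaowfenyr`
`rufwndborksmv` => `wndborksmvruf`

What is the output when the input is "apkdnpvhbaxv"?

Looking at the pairs, the operation is to move the first 3 characters to the end (rotate left by 3).
So "apkdnpvhbaxv" becomes "dnpvhbaxvapk".

dnpvhbaxvapk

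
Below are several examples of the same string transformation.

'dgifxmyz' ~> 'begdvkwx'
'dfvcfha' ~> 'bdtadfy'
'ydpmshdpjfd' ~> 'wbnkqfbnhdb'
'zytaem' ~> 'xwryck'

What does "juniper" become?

In each case the input is transformed by: shift every letter 2 places backward in the alphabet (wrapping around).
On "juniper" that produces "hslgncp".

hslgncp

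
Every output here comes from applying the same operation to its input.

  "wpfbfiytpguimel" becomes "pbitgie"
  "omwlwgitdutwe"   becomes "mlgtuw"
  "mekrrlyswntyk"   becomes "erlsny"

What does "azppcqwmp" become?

zpqm

Rule — keep every other character starting from the second (positions 2nd, 4th, 6th, ...).
So "azppcqwmp" becomes "zpqm".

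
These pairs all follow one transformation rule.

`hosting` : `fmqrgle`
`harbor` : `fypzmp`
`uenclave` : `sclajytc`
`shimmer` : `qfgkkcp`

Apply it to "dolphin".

In each case the input is transformed by: shift every letter 2 places backward in the alphabet (wrapping around).
Doing the same to "dolphin": "bmjnfgl".

bmjnfgl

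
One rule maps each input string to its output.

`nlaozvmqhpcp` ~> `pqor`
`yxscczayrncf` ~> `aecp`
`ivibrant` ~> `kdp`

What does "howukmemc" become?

The rule is to keep one character in every 3, starting at position 1 (positions 1st, 4th, 7th, ...), then shift every letter 2 places forward in the alphabet (wrapping around).
Starting from "howukmemc": after the first operation, "hue"; after the second, "jwg".
(Check on "ivibrant": → "ibn" → "kdp" ✓)

jwg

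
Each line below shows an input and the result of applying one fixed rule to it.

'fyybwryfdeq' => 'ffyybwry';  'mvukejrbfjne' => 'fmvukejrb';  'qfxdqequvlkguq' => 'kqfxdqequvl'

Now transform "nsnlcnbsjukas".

unsnlcnbsj

In each case the input is transformed by: delete the last 3 characters, then move the last character to the front.
On "nsnlcnbsjukas": the first step gives "nsnlcnbsju", and the second then gives "unsnlcnbsj".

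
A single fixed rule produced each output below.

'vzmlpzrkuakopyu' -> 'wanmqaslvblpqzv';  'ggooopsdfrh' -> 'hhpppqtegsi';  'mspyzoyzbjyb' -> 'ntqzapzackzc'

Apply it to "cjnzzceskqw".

The pattern: shift every letter 1 place forward in the alphabet (wrapping around).
Doing the same to "cjnzzceskqw": "dkoaadftlrx".

dkoaadftlrx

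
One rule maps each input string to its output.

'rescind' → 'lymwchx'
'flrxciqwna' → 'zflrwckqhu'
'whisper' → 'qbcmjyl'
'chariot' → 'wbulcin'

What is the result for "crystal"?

wlsmnuf

Looking at the pairs, the operation is to shift every letter 6 places backward in the alphabet (wrapping around).
Doing the same to "crystal": "wlsmnuf".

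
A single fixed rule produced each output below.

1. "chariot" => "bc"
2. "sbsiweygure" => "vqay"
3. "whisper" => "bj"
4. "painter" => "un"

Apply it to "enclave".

hu

Looking at the pairs, the operation is to keep one character in every 3, starting at position 2 (positions 2nd, 5th, 8th, ...), then shift every letter 6 places backward in the alphabet (wrapping around).
On "enclave": the first step gives "na", and the second then gives "hu".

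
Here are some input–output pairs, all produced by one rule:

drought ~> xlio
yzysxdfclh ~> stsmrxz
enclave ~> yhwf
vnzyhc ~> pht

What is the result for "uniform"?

ohcz

The pattern: shift every letter 6 places backward in the alphabet (wrapping around), then delete the last 3 characters.
On "uniform": the first step gives "ohczilg", and the second then gives "ohcz".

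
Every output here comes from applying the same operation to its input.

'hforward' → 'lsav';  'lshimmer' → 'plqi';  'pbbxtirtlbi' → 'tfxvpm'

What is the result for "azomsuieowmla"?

The transformation: keep every other character starting from the first (positions 1st, 3rd, 5th, ...), then shift every letter 4 places forward in the alphabet (wrapping around).
For "azomsuieowmla", step one produces "aosioma"; step two turns that into "eswmsqe".

eswmsqe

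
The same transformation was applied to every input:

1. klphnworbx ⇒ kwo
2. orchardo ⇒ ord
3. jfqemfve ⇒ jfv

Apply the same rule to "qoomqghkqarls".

Rule — swap each adjacent pair of characters (1↔2, 3↔4, ...), then keep one character in every 3, starting at position 2 (positions 2nd, 5th, 8th, ...).
Working it through for "qoomqghkqarls": intermediate "oqmogqkhaqlrs", final "qghl".

qghl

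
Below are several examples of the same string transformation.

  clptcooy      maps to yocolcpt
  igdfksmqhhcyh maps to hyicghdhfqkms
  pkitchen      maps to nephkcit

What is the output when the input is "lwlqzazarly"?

yllrwalzqaz

Each output is the input with this applied: move the last character to the front, then take characters alternately from the front and the back (1st, last, 2nd, 2nd-last, ...).
Starting from "lwlqzazarly": after the first operation, "ylwlqzazarl"; after the second, "yllrwalzqaz".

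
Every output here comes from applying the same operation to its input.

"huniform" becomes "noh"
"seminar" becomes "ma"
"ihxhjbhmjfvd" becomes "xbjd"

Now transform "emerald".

el

Rule — move the first character to the end, then keep one character in every 3, starting at position 2 (positions 2nd, 5th, 8th, ...).
Starting from "emerald": after the first operation, "meralde"; after the second, "el".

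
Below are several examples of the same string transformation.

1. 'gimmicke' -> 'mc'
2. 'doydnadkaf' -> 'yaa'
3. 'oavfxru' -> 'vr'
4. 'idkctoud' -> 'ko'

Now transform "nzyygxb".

yx

In each case the input is transformed by: keep one character in every 3, starting at position 3 (positions 3rd, 6th, 9th, ...).
On "nzyygxb" that produces "yx".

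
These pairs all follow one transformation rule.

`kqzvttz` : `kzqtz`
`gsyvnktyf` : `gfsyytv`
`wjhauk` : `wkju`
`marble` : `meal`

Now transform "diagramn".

In each case the input is transformed by: take characters alternately from the front and the back (1st, last, 2nd, 2nd-last, ...), then delete the last 2 characters.
"diagramn" → "dnimaa".

dnimaa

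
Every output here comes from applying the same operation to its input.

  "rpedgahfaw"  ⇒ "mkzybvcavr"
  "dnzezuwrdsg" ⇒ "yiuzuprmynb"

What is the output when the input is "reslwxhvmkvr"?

mzngrscqhfqm

Each output is the input with this applied: shift every letter 5 places backward in the alphabet (wrapping around).
"reslwxhvmkvr" → "mzngrscqhfqm".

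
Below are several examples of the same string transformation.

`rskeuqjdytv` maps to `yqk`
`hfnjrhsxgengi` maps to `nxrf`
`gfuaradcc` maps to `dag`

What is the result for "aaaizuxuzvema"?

euza

The rule is to reverse the string, then keep one character in every 3, starting at position 3 (positions 3rd, 6th, 9th, ...).
On "aaaizuxuzvema": the first step gives "amevzuxuziaaa", and the second then gives "euza".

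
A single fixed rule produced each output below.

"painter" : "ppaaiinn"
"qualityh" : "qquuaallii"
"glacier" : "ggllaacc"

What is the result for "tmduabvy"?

In each case the input is transformed by: delete the last 3 characters, then double every character.
So "tmduabvy" becomes "ttmmdduuaa".

ttmmdduuaa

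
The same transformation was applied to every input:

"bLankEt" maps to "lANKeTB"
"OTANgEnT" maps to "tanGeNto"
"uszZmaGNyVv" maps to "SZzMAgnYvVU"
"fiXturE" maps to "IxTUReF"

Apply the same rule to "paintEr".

AINTeRP

Rule — flip the case of every letter, then move the first character to the end.
Starting from "paintEr": after the first operation, "PAINTeR"; after the second, "AINTeRP".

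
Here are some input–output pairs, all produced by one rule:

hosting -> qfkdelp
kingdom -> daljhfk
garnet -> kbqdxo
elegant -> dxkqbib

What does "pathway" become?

etxvmxq

Looking at the pairs, the operation is to shift every letter 3 places backward in the alphabet (wrapping around), then move the first 3 characters to the end (rotate left by 3).
For "pathway", step one produces "mxqetxv"; step two turns that into "etxvmxq".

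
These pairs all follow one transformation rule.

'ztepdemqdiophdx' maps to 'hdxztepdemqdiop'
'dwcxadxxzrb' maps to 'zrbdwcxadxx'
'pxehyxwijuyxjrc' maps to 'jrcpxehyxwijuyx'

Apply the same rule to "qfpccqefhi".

fhiqfpccqe

The rule is to move the last 3 characters to the front (rotate right by 3).
On "qfpccqefhi" that produces "fhiqfpccqe".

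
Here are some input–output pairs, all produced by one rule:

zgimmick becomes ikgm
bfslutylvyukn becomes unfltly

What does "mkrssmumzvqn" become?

vnksmm

Each output is the input with this applied: move the last 3 characters to the front (rotate right by 3), then keep every other character starting from the first (positions 1st, 3rd, 5th, ...).
So "mkrssmumzvqn" becomes "vnksmm".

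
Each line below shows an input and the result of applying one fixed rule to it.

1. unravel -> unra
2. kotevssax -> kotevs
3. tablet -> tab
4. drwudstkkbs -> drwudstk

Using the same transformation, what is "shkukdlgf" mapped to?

shkukd

The rule is to delete the last 3 characters.
Doing the same to "shkukdlgf": "shkukd".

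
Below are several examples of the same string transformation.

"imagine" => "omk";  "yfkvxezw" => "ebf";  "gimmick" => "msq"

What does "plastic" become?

What's happening: keep one character in every 3, starting at position 1 (positions 1st, 4th, 7th, ...), then shift every letter 6 places forward in the alphabet (wrapping around).
"plastic" → "psc" → "vyi".

vyi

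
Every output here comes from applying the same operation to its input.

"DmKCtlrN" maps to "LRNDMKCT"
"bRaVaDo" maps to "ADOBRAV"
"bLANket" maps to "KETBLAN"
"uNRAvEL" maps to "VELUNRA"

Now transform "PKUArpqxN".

QXNPKUARP

The transformation: move the last 3 characters to the front (rotate right by 3), then convert every letter to uppercase.
Doing the same to "PKUArpqxN": "QXNPKUARP".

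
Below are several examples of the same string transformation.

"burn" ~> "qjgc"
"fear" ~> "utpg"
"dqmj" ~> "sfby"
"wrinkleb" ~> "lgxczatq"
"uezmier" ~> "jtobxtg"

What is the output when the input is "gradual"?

vgpsjpa

Looking at the pairs, the operation is to shift every letter 11 places backward in the alphabet (wrapping around).
"gradual" → "vgpsjpa".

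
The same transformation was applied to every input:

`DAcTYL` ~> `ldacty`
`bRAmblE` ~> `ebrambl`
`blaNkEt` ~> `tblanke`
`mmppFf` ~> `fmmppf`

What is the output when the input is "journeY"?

yjourne

Looking at the pairs, the operation is to move the last character to the front, then convert every letter to lowercase.
For "journeY", step one produces "Yjourne"; step two turns that into "yjourne".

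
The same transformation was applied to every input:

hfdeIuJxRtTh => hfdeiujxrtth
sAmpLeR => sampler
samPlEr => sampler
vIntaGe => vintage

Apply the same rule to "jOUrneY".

journey

Rule — convert every letter to lowercase.
Applying that to "jOUrneY" gives "journey".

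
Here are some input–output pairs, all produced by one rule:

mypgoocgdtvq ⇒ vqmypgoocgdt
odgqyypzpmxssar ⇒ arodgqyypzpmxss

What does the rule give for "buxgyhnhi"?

In each case the input is transformed by: move the last 2 characters to the front (rotate right by 2).
On "buxgyhnhi" that produces "hibuxgyhn".

hibuxgyhn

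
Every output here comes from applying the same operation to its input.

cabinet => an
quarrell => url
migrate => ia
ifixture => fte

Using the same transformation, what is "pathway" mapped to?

aw

What's happening: keep one character in every 3, starting at position 2 (positions 2nd, 5th, 8th, ...).
So "pathway" becomes "aw".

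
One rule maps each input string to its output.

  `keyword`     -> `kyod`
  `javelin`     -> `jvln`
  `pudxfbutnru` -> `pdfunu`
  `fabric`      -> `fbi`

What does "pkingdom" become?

pigo

The transformation: keep every other character starting from the first (positions 1st, 3rd, 5th, ...).
Doing the same to "pkingdom": "pigo".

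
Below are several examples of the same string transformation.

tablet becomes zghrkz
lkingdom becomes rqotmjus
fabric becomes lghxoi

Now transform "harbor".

ngxhux

What's happening: shift every letter 6 places forward in the alphabet (wrapping around).
For "harbor" the result is "ngxhux".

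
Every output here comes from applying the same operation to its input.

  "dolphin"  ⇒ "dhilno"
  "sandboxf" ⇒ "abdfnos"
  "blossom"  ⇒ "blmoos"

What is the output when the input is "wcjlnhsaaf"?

aacfhjlns

Looking at the pairs, the operation is to sort the characters into alphabetical order, then delete the last character.
For "wcjlnhsaaf", step one produces "aacfhjlnsw"; step two turns that into "aacfhjlns".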